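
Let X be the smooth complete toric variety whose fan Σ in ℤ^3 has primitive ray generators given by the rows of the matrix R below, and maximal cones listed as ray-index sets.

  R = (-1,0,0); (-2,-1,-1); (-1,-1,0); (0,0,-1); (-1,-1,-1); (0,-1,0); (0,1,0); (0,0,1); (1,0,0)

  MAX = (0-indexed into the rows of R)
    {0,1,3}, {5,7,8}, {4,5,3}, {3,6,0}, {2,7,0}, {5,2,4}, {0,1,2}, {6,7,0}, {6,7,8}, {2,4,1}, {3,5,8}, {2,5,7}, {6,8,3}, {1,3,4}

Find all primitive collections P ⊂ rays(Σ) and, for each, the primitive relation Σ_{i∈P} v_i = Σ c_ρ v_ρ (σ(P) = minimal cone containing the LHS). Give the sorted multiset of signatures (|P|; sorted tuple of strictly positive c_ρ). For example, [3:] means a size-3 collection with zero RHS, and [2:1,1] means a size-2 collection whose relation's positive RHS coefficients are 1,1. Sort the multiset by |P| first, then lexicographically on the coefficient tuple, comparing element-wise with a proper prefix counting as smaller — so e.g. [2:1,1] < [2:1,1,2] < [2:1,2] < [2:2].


15 collections generate NE(X_Σ); each relation:

  P={0,8}:  v_{0} + v_{8} = 0  ⟹  sig = [2:]
  P={3,7}:  v_{3} + v_{7} = 0  ⟹  sig = [2:]
  P={5,6}:  v_{5} + v_{6} = 0  ⟹  sig = [2:]
  P={0,4}:  v_{0} + v_{4} = v_{1}  ⟹  sig = [2:1]
  P={0,5}:  v_{0} + v_{5} = v_{2}  ⟹  sig = [2:1]
  P={1,8}:  v_{1} + v_{8} = v_{4}  ⟹  sig = [2:1]
  P={2,3}:  v_{2} + v_{3} = v_{4}  ⟹  sig = [2:1]
  P={2,6}:  v_{2} + v_{6} = v_{0}  ⟹  sig = [2:1]
  P={2,8}:  v_{2} + v_{8} = v_{5}  ⟹  sig = [2:1]
  P={4,7}:  v_{4} + v_{7} = v_{2}  ⟹  sig = [2:1]
  P={1,5}:  v_{1} + v_{5} = v_{2} + v_{4}  ⟹  sig = [2:1,1]
  P={1,7}:  v_{1} + v_{7} = v_{0} + v_{2}  ⟹  sig = [2:1,1]
  P={4,6}:  v_{4} + v_{6} = v_{0} + v_{3}  ⟹  sig = [2:1,1]
  P={4,8}:  v_{4} + v_{8} = v_{3} + v_{5}  ⟹  sig = [2:1,1]
  P={1,6}:  v_{1} + v_{6} = 2·v_{0} + v_{3}  ⟹  sig = [2:1,2]

Signatures (|P|; sorted positive RHS coefficients), sorted:
{ [2:] ×3,  [2:1] ×7,  [2:1,1] ×4,  [2:1,2] }


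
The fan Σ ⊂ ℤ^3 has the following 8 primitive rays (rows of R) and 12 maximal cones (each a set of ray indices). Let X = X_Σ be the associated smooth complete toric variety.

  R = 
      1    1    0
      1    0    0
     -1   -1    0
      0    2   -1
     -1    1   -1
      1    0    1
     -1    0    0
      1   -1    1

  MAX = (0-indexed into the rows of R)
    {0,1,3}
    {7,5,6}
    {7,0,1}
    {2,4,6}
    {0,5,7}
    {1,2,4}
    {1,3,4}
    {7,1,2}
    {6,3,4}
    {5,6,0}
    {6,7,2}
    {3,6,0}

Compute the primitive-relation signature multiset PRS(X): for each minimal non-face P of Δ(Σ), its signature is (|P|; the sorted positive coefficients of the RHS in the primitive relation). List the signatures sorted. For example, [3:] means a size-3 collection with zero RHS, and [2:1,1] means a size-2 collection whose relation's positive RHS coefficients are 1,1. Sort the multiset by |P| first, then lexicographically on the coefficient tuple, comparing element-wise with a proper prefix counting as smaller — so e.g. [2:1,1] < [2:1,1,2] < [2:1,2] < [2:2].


Primitive collections (11):

  P={0,2}:  v_{0} + v_{2} = 0  ⟹  sig = [2:]
  P={1,6}:  v_{1} + v_{6} = 0  ⟹  sig = [2:]
  P={4,7}:  v_{4} + v_{7} = 0  ⟹  sig = [2:]
  P={0,4}:  v_{0} + v_{4} = v_{3}  ⟹  sig = [2:1]
  P={2,3}:  v_{2} + v_{3} = v_{4}  ⟹  sig = [2:1]
  P={3,7}:  v_{3} + v_{7} = v_{0}  ⟹  sig = [2:1]
  P={1,5}:  v_{1} + v_{5} = v_{0} + v_{7}  ⟹  sig = [2:1,1]
  P={2,5}:  v_{2} + v_{5} = v_{6} + v_{7}  ⟹  sig = [2:1,1]
  P={4,5}:  v_{4} + v_{5} = v_{0} + v_{6}  ⟹  sig = [2:1,1]
  P={3,5}:  v_{3} + v_{5} = 2·v_{0} + v_{6}  ⟹  sig = [2:1,2]
  P={0,6,7}:  v_{0} + v_{6} + v_{7} = v_{5}  ⟹  sig = [3:1]

so the primitive-relation signature multiset is
    [2:]
    [2:]
    [2:]
    [2:1]
    [2:1]
    [2:1]
    [2:1,1]
    [2:1,1]
    [2:1,1]
    [2:1,2]
    [3:1]


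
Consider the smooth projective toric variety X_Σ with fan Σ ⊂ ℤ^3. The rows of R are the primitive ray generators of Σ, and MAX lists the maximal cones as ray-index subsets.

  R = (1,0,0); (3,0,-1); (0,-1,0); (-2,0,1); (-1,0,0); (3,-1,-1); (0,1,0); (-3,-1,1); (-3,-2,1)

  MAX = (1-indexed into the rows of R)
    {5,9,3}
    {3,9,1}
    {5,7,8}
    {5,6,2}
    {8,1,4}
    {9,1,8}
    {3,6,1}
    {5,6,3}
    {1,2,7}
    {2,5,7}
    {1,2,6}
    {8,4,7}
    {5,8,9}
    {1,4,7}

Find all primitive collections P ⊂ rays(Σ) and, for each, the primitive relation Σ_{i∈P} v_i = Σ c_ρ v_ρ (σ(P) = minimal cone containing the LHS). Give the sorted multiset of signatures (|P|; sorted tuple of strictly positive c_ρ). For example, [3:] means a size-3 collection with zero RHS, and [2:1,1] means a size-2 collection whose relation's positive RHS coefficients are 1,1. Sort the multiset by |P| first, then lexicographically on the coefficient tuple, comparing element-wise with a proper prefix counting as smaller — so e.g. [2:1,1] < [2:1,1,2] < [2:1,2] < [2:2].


The 16 primitive collections of Σ (r=9, n=3):

  • {1,5}:  v_{1} + v_{5} = 0 ; sig = [2:]
  • {3,7}:  v_{3} + v_{7} = 0 ; sig = [2:]
  • {2,3}:  v_{2} + v_{3} = v_{6} ; sig = [2:1]
  • {2,4}:  v_{2} + v_{4} = v_{1} ; sig = [2:1]
  • {2,8}:  v_{2} + v_{8} = v_{3} ; sig = [2:1]
  • {3,8}:  v_{3} + v_{8} = v_{9} ; sig = [2:1]
  • {6,7}:  v_{6} + v_{7} = v_{2} ; sig = [2:1]
  • {7,9}:  v_{7} + v_{9} = v_{8} ; sig = [2:1]
  • {3,4}:  v_{3} + v_{4} = v_{1} + v_{8} ; sig = [2:1,1]
  • {4,5}:  v_{4} + v_{5} = v_{7} + v_{8} ; sig = [2:1,1]
  • {4,6}:  v_{4} + v_{6} = v_{1} + v_{3} ; sig = [2:1,1]
  • {4,9}:  v_{4} + v_{9} = v_{1} + 2·v_{8} ; sig = [2:1,2]
  • {2,9}:  v_{2} + v_{9} = 2·v_{3} ; sig = [2:2]
  • {6,8}:  v_{6} + v_{8} = 2·v_{3} ; sig = [2:2]
  • {6,9}:  v_{6} + v_{9} = 3·v_{3} ; sig = [2:3]
  • {1,7,8}:  v_{1} + v_{7} + v_{8} = v_{4} ; sig = [3:1]

Sorted signature multiset PRS(X):
{ [2:] ×2,  [2:1] ×6,  [2:1,1] ×3,  [2:1,2],  [2:2] ×2,  [2:3],  [3:1] }


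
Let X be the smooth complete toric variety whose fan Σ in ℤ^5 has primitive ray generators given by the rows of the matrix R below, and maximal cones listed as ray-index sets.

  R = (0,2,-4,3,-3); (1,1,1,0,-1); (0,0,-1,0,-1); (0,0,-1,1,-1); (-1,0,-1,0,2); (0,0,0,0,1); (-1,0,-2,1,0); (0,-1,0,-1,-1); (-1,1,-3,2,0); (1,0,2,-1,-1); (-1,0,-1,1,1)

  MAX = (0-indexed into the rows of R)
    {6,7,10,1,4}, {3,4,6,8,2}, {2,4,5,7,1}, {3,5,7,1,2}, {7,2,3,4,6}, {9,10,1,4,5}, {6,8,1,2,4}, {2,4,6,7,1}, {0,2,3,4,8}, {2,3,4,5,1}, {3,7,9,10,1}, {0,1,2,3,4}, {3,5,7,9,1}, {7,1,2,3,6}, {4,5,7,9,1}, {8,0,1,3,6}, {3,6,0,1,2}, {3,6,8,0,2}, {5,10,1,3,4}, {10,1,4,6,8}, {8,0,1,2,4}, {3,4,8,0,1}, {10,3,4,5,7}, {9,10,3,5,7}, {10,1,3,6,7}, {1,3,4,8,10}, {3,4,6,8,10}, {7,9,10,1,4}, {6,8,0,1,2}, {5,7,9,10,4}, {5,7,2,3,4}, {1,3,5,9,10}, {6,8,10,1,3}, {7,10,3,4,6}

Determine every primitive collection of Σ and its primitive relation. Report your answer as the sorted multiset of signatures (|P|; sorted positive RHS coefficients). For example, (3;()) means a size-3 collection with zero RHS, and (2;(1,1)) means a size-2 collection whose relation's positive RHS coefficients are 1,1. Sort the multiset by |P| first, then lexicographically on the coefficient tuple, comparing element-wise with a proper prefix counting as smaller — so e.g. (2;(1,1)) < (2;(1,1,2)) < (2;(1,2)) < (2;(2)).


Minimal non-faces — 17 found among 11 rays, 34 max cones:

  {2,10}:  v_{2} + v_{10} = v_{6}  →  sig = (2;(1))
  {2,9}:  v_{2} + v_{9} = v_{1} + v_{7}  →  sig = (2;(1,1))
  {5,6}:  v_{5} + v_{6} = v_{3} + v_{4}  →  sig = (2;(1,1))
  {7,8}:  v_{7} + v_{8} = v_{2} + v_{6}  →  sig = (2;(1,1))
  {8,9}:  v_{8} + v_{9} = v_{1} + v_{6}  →  sig = (2;(1,1))
  {6,9}:  v_{6} + v_{9} = v_{1} + v_{7} + v_{10}  →  sig = (2;(1,1,1))
  {0,10}:  v_{0} + v_{10} = v_{1} + v_{3} + v_{6} + v_{8}  →  sig = (2;(1,1,1,1))
  {0,7}:  v_{0} + v_{7} = v_{1} + 2·v_{2} + v_{3} + v_{6}  →  sig = (2;(1,1,1,2))
  {0,9}:  v_{0} + v_{9} = 2·v_{1} + v_{2} + v_{3} + v_{6}  →  sig = (2;(1,1,1,2))
  {5,8}:  v_{5} + v_{8} = v_{1} + 2·v_{3} + 2·v_{4}  →  sig = (2;(1,2,2))
  {0,5}:  v_{0} + v_{5} = 2·v_{1} + v_{2} + 3·v_{3} + 2·v_{4}  →  sig = (2;(1,2,2,3))
  {3,4,9}:  v_{3} + v_{4} + v_{9} = 0  →  sig = (3;())
  {0,4,6}:  v_{0} + v_{4} + v_{6} = v_{2} + 2·v_{8}  →  sig = (3;(1,2))
  {1,5,7,10}:  v_{1} + v_{5} + v_{7} + v_{10} = 0  →  sig = (4;())
  {1,2,3,8}:  v_{1} + v_{2} + v_{3} + v_{8} = v_{0}  →  sig = (4;(1))
  {1,3,4,6}:  v_{1} + v_{3} + v_{4} + v_{6} = v_{8}  →  sig = (4;(1))
  {1,3,4,7}:  v_{1} + v_{3} + v_{4} + v_{7} = v_{2}  →  sig = (4;(1))

so the primitive-relation signature multiset is
{ (2;(1)),  (2;(1,1)) ×4,  (2;(1,1,1)),  (2;(1,1,1,1)),  (2;(1,1,1,2)) ×2,  (2;(1,2,2)),  (2;(1,2,2,3)),  (3;()),  (3;(1,2)),  (4;()),  (4;(1)) ×3 }


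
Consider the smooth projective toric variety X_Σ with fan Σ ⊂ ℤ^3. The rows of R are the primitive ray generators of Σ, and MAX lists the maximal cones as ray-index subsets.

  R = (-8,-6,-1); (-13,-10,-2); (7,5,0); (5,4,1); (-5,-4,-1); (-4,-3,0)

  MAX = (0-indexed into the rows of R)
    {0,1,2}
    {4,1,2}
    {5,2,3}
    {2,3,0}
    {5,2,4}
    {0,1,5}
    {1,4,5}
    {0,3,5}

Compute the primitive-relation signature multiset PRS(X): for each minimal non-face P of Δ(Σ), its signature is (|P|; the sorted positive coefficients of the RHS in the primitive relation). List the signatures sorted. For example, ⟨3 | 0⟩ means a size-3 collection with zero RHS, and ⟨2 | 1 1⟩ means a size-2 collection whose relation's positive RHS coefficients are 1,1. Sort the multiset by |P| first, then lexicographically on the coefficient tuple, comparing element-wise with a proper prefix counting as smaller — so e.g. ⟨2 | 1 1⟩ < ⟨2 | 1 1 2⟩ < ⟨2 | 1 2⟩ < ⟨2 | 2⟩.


5 minimal non-faces of Δ(Σ) (on 6 rays):

  {3,4}:  v_{3} + v_{4} = 0  →  sig = ⟨2 | 0⟩
  {0,4}:  v_{0} + v_{4} = v_{1}  →  sig = ⟨2 | 1⟩
  {1,3}:  v_{1} + v_{3} = v_{0}  →  sig = ⟨2 | 1⟩
  {0,2,5}:  v_{0} + v_{2} + v_{5} = v_{4}  →  sig = ⟨3 | 1⟩
  {1,2,5}:  v_{1} + v_{2} + v_{5} = 2·v_{4}  →  sig = ⟨3 | 2⟩

Signatures (|P|; sorted positive RHS coefficients), sorted:
    ⟨2 | 0⟩
    ⟨2 | 1⟩
    ⟨2 | 1⟩
    ⟨3 | 1⟩
    ⟨3 | 2⟩


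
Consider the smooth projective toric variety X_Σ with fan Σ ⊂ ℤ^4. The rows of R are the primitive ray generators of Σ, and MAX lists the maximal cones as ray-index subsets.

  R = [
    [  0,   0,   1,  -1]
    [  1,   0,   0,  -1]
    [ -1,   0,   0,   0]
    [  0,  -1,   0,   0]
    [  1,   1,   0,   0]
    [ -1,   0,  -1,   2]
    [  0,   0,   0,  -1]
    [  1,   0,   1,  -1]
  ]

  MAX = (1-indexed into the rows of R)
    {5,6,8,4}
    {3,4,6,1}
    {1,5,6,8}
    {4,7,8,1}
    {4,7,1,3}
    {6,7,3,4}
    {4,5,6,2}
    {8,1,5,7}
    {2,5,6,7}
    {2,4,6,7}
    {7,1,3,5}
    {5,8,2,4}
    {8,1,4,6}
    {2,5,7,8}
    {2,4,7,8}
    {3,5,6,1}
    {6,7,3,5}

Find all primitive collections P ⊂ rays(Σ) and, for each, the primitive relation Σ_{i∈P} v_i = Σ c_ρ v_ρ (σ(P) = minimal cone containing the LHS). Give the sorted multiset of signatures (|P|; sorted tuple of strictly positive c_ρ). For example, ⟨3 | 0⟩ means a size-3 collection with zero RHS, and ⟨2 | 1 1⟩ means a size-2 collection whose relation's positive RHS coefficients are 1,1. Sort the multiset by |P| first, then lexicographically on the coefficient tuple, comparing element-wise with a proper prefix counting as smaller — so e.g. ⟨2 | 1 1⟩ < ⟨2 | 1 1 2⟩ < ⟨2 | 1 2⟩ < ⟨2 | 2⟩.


9 collections generate NE(X_Σ); each relation:

  P = {2,3}:  v_{2} + v_{3} = v_{7}  ⇒ sig = ⟨2 | 1⟩
  P = {3,8}:  v_{3} + v_{8} = v_{1}  ⇒ sig = ⟨2 | 1⟩
  P = {1,2}:  v_{1} + v_{2} = v_{7} + v_{8}  ⇒ sig = ⟨2 | 1 1⟩
  P = {3,4,5}:  v_{3} + v_{4} + v_{5} = 0  ⇒ sig = ⟨3 | 0⟩
  P = {6,7,8}:  v_{6} + v_{7} + v_{8} = 0  ⇒ sig = ⟨3 | 0⟩
  P = {1,4,5}:  v_{1} + v_{4} + v_{5} = v_{8}  ⇒ sig = ⟨3 | 1⟩
  P = {1,6,7}:  v_{1} + v_{6} + v_{7} = v_{3}  ⇒ sig = ⟨3 | 1⟩
  P = {4,5,7}:  v_{4} + v_{5} + v_{7} = v_{2}  ⇒ sig = ⟨3 | 1⟩
  P = {2,6,8}:  v_{2} + v_{6} + v_{8} = v_{4} + v_{5}  ⇒ sig = ⟨3 | 1 1⟩

Sorted signature multiset PRS(X):
    |P|=2: 3 collections, coeffs (1), (1), (1,1)
    |P|=3: 6 collections, coeffs (), (), (1), (1), (1), (1,1)


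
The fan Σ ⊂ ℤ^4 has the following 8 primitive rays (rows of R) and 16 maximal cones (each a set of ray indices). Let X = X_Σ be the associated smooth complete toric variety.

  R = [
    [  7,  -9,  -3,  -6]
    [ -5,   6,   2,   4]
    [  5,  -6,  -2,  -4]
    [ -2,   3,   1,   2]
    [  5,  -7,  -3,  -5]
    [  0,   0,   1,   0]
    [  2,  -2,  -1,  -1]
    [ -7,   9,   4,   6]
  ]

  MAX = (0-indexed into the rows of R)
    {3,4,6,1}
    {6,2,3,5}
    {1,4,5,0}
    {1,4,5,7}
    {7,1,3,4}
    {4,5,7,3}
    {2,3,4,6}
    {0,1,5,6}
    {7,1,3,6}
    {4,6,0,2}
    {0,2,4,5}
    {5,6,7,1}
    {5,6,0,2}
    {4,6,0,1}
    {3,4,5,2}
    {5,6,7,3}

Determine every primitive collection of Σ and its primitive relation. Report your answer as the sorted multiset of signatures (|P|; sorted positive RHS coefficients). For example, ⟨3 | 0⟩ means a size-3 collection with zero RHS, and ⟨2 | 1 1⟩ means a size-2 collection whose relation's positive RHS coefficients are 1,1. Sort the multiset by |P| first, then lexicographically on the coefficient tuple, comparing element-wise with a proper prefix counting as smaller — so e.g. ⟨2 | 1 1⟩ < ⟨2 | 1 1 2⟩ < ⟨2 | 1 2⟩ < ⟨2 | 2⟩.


The 7 primitive collections of Σ (r=8, n=4):

  P={1,2}:  v_{1} + v_{2} = 0  →  sig = ⟨2 | 0⟩
  P={0,3}:  v_{0} + v_{3} = v_{2}  →  sig = ⟨2 | 1⟩
  P={0,7}:  v_{0} + v_{7} = v_{5}  →  sig = ⟨2 | 1⟩
  P={2,7}:  v_{2} + v_{7} = v_{3} + v_{5}  →  sig = ⟨2 | 1 1⟩
  P={4,6,7}:  v_{4} + v_{6} + v_{7} = 0  →  sig = ⟨3 | 0⟩
  P={1,3,5}:  v_{1} + v_{3} + v_{5} = v_{7}  →  sig = ⟨3 | 1⟩
  P={4,5,6}:  v_{4} + v_{5} + v_{6} = v_{0}  →  sig = ⟨3 | 1⟩

Signatures (|P|; sorted positive RHS coefficients), sorted:
{ ⟨2 | 0⟩,  ⟨2 | 1⟩ ×2,  ⟨2 | 1 1⟩,  ⟨3 | 0⟩,  ⟨3 | 1⟩ ×2 }


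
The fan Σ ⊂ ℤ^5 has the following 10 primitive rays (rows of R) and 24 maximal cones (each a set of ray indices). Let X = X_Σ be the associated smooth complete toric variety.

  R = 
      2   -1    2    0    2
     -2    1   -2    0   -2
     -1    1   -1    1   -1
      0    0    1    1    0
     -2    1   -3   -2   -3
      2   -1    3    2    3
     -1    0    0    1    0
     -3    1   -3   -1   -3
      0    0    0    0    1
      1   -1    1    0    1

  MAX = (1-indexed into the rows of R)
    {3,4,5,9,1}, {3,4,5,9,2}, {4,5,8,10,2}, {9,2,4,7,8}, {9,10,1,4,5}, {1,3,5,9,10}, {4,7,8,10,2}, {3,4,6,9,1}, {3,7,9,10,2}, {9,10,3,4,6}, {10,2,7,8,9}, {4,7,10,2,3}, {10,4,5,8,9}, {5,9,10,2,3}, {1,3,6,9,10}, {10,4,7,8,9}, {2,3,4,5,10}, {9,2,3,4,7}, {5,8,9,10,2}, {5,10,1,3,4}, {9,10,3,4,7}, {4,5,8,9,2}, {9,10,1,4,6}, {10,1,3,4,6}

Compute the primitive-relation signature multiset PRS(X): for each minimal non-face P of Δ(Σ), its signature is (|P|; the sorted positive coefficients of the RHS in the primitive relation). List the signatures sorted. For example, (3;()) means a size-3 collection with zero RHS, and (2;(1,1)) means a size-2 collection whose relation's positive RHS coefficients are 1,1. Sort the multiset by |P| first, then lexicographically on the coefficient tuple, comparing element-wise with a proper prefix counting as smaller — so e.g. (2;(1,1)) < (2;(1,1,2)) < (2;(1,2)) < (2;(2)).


|primitive collections| = 12. Relations:

  P={1,2}:  v_{1} + v_{2} = 0  →  sig = (2;())
  P={5,6}:  v_{5} + v_{6} = 0  →  sig = (2;())
  P={5,7}:  v_{5} + v_{7} = v_{8}  →  sig = (2;(1))
  P={6,8}:  v_{6} + v_{8} = v_{7}  →  sig = (2;(1))
  P={1,7}:  v_{1} + v_{7} = v_{4} + v_{9} + v_{10}  →  sig = (2;(1,1,1))
  P={1,8}:  v_{1} + v_{8} = v_{4} + v_{5} + v_{9} + v_{10}  →  sig = (2;(1,1,1,1))
  P={2,6}:  v_{2} + v_{6} = v_{3} + v_{4} + v_{9} + v_{10}  →  sig = (2;(1,1,1,1))
  P={6,7}:  v_{6} + v_{7} = v_{3} + 2·v_{4} + 2·v_{9} + 2·v_{10}  →  sig = (2;(1,2,2,2))
  P={3,8}:  v_{3} + v_{8} = 2·v_{2}  →  sig = (2;(2))
  P={2,4,9,10}:  v_{2} + v_{4} + v_{9} + v_{10} = v_{7}  →  sig = (4;(1))
  P={1,3,4,9,10}:  v_{1} + v_{3} + v_{4} + v_{9} + v_{10} = v_{6}  →  sig = (5;(1))
  P={3,4,5,9,10}:  v_{3} + v_{4} + v_{5} + v_{9} + v_{10} = v_{2}  →  sig = (5;(1))

so the primitive-relation signature multiset is
{ (2;()) ×2,  (2;(1)) ×2,  (2;(1,1,1)),  (2;(1,1,1,1)) ×2,  (2;(1,2,2,2)),  (2;(2)),  (4;(1)),  (5;(1)) ×2 }


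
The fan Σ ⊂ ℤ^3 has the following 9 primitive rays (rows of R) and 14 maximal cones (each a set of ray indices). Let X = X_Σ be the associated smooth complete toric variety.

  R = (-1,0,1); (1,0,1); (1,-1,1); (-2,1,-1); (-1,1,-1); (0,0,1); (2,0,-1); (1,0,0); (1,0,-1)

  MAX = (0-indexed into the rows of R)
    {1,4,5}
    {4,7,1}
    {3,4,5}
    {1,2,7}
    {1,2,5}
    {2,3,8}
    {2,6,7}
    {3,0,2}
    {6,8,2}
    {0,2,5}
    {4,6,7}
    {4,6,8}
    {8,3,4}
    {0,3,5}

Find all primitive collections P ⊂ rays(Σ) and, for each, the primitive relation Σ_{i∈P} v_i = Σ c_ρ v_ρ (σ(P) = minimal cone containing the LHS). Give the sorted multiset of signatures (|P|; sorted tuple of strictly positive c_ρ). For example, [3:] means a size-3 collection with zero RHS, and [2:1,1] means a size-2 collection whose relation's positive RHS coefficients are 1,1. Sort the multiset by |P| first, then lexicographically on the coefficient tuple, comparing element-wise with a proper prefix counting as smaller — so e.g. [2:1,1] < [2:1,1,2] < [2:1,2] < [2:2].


Minimal non-faces — 16 found among 9 rays, 14 max cones:

  {0,8}:  v_{0} + v_{8} = 0 — sig = [2:]
  {2,4}:  v_{2} + v_{4} = 0 — sig = [2:]
  {0,6}:  v_{0} + v_{6} = v_{7} — sig = [2:1]
  {0,7}:  v_{0} + v_{7} = v_{5} — sig = [2:1]
  {3,7}:  v_{3} + v_{7} = v_{4} — sig = [2:1]
  {5,7}:  v_{5} + v_{7} = v_{1} — sig = [2:1]
  {5,8}:  v_{5} + v_{8} = v_{7} — sig = [2:1]
  {7,8}:  v_{7} + v_{8} = v_{6} — sig = [2:1]
  {0,4}:  v_{0} + v_{4} = v_{3} + v_{5} — sig = [2:1,1]
  {1,3}:  v_{1} + v_{3} = v_{4} + v_{5} — sig = [2:1,1]
  {3,6}:  v_{3} + v_{6} = v_{4} + v_{8} — sig = [2:1,1]
  {0,1}:  v_{0} + v_{1} = 2·v_{5} — sig = [2:2]
  {1,8}:  v_{1} + v_{8} = 2·v_{7} — sig = [2:2]
  {5,6}:  v_{5} + v_{6} = 2·v_{7} — sig = [2:2]
  {1,6}:  v_{1} + v_{6} = 3·v_{7} — sig = [2:3]
  {2,3,5}:  v_{2} + v_{3} + v_{5} = v_{0} — sig = [3:1]

Hence PRS(X_Σ) =
{ [2:] ×2,  [2:1] ×6,  [2:1,1] ×3,  [2:2] ×3,  [2:3],  [3:1] }


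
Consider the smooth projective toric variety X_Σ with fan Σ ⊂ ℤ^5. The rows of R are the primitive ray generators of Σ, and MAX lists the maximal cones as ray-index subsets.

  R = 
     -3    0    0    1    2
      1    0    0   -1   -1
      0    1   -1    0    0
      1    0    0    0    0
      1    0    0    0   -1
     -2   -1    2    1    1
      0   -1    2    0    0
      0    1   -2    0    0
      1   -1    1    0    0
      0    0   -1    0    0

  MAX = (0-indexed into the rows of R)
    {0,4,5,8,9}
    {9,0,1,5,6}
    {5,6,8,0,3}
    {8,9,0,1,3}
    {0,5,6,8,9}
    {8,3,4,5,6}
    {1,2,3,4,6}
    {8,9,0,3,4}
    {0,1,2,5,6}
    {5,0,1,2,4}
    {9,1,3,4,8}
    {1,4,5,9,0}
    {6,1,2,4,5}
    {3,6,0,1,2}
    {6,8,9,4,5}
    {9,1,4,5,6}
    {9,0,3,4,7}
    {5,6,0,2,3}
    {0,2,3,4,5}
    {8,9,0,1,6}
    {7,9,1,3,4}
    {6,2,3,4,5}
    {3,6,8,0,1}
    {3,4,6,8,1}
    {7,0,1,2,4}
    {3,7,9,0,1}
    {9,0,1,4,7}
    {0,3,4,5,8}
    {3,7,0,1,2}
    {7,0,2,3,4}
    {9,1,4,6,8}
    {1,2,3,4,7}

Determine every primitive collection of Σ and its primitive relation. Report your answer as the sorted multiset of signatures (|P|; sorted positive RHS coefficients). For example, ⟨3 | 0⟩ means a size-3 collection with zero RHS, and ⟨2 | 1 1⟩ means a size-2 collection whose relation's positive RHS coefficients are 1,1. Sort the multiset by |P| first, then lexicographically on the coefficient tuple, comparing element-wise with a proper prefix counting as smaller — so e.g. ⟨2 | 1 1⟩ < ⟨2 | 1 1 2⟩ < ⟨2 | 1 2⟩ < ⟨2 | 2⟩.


Minimal non-faces — 12 found among 10 rays, 32 max cones:

  P = {6,7}:  v_{6} + v_{7} = 0 — sig = ⟨2 | 0⟩
  P = {2,8}:  v_{2} + v_{8} = v_{3} — sig = ⟨2 | 1⟩
  P = {2,9}:  v_{2} + v_{9} = v_{7} — sig = ⟨2 | 1⟩
  P = {5,7}:  v_{5} + v_{7} = v_{0} + v_{4} — sig = ⟨2 | 1 1⟩
  P = {7,8}:  v_{7} + v_{8} = v_{3} + v_{9} — sig = ⟨2 | 1 1⟩
  P = {0,4,6}:  v_{0} + v_{4} + v_{6} = v_{5} — sig = ⟨3 | 1⟩
  P = {1,3,5}:  v_{1} + v_{3} + v_{5} = v_{6} — sig = ⟨3 | 1⟩
  P = {3,6,9}:  v_{3} + v_{6} + v_{9} = v_{8} — sig = ⟨3 | 1⟩
  P = {3,5,9}:  v_{3} + v_{5} + v_{9} = v_{0} + v_{4} + v_{8} — sig = ⟨3 | 1 1 1⟩
  P = {1,5,8}:  v_{1} + v_{5} + v_{8} = 2·v_{6} + v_{9} — sig = ⟨3 | 1 2⟩
  P = {0,1,3,4}:  v_{0} + v_{1} + v_{3} + v_{4} = 0 — sig = ⟨4 | 0⟩
  P = {0,1,4,8}:  v_{0} + v_{1} + v_{4} + v_{8} = v_{6} + v_{9} — sig = ⟨4 | 1 1⟩

Sorted signature multiset PRS(X):
{ ⟨2 | 0⟩,  ⟨2 | 1⟩ ×2,  ⟨2 | 1 1⟩ ×2,  ⟨3 | 1⟩ ×3,  ⟨3 | 1 1 1⟩,  ⟨3 | 1 2⟩,  ⟨4 | 0⟩,  ⟨4 | 1 1⟩ }


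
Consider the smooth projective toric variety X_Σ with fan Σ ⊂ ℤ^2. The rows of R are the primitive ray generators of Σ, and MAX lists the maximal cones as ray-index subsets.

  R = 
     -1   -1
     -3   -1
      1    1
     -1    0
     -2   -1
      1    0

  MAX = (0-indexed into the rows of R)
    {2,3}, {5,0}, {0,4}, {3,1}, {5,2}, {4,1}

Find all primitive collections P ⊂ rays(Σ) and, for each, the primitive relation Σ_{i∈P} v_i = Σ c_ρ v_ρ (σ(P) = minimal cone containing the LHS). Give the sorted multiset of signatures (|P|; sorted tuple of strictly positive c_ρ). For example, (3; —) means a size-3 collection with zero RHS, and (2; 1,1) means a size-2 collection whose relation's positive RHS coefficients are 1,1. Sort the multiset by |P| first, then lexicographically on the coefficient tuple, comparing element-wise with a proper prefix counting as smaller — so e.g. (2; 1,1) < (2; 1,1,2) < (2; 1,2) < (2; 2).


Δ(Σ) — 6 vertices, 9 min non-faces:

  • {0,2}:  v_{0} + v_{2} = 0  ⟹  sig = (2; —)
  • {3,5}:  v_{3} + v_{5} = 0  ⟹  sig = (2; —)
  • {0,3}:  v_{0} + v_{3} = v_{4}  ⟹  sig = (2; 1)
  • {1,5}:  v_{1} + v_{5} = v_{4}  ⟹  sig = (2; 1)
  • {2,4}:  v_{2} + v_{4} = v_{3}  ⟹  sig = (2; 1)
  • {3,4}:  v_{3} + v_{4} = v_{1}  ⟹  sig = (2; 1)
  • {4,5}:  v_{4} + v_{5} = v_{0}  ⟹  sig = (2; 1)
  • {0,1}:  v_{0} + v_{1} = 2·v_{4}  ⟹  sig = (2; 2)
  • {1,2}:  v_{1} + v_{2} = 2·v_{3}  ⟹  sig = (2; 2)

Sorted signature multiset PRS(X):
    |P|=2: 9 collections, coeffs (), (), (1), (1), (1), (1), (1), (2), (2)


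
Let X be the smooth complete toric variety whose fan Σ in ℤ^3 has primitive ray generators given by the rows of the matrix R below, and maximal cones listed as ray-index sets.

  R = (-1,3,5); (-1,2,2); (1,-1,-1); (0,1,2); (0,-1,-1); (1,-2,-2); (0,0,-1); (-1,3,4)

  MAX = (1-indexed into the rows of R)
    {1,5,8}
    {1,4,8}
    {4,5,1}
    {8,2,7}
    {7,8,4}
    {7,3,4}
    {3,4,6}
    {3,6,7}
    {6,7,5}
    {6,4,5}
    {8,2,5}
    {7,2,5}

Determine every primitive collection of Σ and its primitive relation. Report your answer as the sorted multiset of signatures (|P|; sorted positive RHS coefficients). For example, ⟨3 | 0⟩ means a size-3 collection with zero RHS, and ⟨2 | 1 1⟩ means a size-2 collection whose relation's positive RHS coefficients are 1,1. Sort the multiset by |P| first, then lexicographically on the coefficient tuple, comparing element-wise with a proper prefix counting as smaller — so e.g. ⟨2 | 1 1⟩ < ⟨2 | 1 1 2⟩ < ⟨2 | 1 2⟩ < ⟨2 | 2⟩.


Primitive collections (14):

  P = {2,6}:  v_{2} + v_{6} = 0  so sig = ⟨2 | 0⟩
  P = {1,7}:  v_{1} + v_{7} = v_{8}  so sig = ⟨2 | 1⟩
  P = {2,4}:  v_{2} + v_{4} = v_{8}  so sig = ⟨2 | 1⟩
  P = {3,5}:  v_{3} + v_{5} = v_{6}  so sig = ⟨2 | 1⟩
  P = {6,8}:  v_{6} + v_{8} = v_{4}  so sig = ⟨2 | 1⟩
  P = {2,3}:  v_{2} + v_{3} = v_{4} + v_{7}  so sig = ⟨2 | 1 1⟩
  P = {1,2}:  v_{1} + v_{2} = v_{5} + 2·v_{8}  so sig = ⟨2 | 1 2⟩
  P = {1,6}:  v_{1} + v_{6} = 2·v_{4} + v_{5}  so sig = ⟨2 | 1 2⟩
  P = {3,8}:  v_{3} + v_{8} = 2·v_{4} + v_{7}  so sig = ⟨2 | 1 2⟩
  P = {1,3}:  v_{1} + v_{3} = 2·v_{4}  so sig = ⟨2 | 2⟩
  P = {4,5,7}:  v_{4} + v_{5} + v_{7} = 0  so sig = ⟨3 | 0⟩
  P = {4,5,8}:  v_{4} + v_{5} + v_{8} = v_{1}  so sig = ⟨3 | 1⟩
  P = {4,6,7}:  v_{4} + v_{6} + v_{7} = v_{3}  so sig = ⟨3 | 1⟩
  P = {5,7,8}:  v_{5} + v_{7} + v_{8} = v_{2}  so sig = ⟨3 | 1⟩

Hence PRS(X_Σ) =
[⟨2 | 0⟩, ⟨2 | 1⟩, ⟨2 | 1⟩, ⟨2 | 1⟩, ⟨2 | 1⟩, ⟨2 | 1 1⟩, ⟨2 | 1 2⟩, ⟨2 | 1 2⟩, ⟨2 | 1 2⟩, ⟨2 | 2⟩, ⟨3 | 0⟩, ⟨3 | 1⟩, ⟨3 | 1⟩, ⟨3 | 1⟩]


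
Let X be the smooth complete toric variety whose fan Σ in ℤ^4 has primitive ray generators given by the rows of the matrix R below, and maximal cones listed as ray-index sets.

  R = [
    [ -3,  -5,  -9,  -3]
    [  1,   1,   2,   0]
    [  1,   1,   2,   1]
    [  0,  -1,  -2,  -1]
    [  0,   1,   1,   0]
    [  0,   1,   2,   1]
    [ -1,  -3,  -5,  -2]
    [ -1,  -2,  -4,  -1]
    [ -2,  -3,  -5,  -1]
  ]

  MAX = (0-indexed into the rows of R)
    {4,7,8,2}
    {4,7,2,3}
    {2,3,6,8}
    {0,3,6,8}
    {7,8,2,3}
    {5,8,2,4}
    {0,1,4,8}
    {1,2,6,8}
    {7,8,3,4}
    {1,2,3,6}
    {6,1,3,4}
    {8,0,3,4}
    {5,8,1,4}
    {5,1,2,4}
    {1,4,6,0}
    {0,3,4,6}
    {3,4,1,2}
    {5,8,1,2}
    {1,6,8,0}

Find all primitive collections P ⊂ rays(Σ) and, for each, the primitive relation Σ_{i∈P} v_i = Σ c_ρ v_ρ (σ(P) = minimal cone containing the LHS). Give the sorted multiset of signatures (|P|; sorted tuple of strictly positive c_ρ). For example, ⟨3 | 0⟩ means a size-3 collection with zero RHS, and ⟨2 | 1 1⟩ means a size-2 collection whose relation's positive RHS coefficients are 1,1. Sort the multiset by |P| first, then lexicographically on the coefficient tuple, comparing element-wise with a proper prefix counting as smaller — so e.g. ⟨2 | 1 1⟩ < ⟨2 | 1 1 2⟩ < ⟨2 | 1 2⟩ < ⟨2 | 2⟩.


|primitive collections| = 14. Relations:

  P={3,5}:  v_{3} + v_{5} = 0  so sig = ⟨2 | 0⟩
  P={1,7}:  v_{1} + v_{7} = v_{3}  so sig = ⟨2 | 1⟩
  P={0,2}:  v_{0} + v_{2} = v_{3} + v_{8}  so sig = ⟨2 | 1 1⟩
  P={5,6}:  v_{5} + v_{6} = v_{1} + v_{8}  so sig = ⟨2 | 1 1⟩
  P={5,7}:  v_{5} + v_{7} = v_{2} + v_{4} + v_{8}  so sig = ⟨2 | 1 1 1⟩
  P={0,5}:  v_{0} + v_{5} = v_{1} + v_{4} + 2·v_{8}  so sig = ⟨2 | 1 1 2⟩
  P={6,7}:  v_{6} + v_{7} = 2·v_{3} + v_{8}  so sig = ⟨2 | 1 2⟩
  P={0,7}:  v_{0} + v_{7} = 2·v_{3} + v_{4} + 2·v_{8}  so sig = ⟨2 | 1 2 2⟩
  P={1,3,8}:  v_{1} + v_{3} + v_{8} = v_{6}  so sig = ⟨3 | 1⟩
  P={2,4,6}:  v_{2} + v_{4} + v_{6} = v_{3}  so sig = ⟨3 | 1⟩
  P={4,6,8}:  v_{4} + v_{6} + v_{8} = v_{0}  so sig = ⟨3 | 1⟩
  P={0,1,3}:  v_{0} + v_{1} + v_{3} = v_{4} + 2·v_{6}  so sig = ⟨3 | 1 2⟩
  P={1,2,4,8}:  v_{1} + v_{2} + v_{4} + v_{8} = 0  so sig = ⟨4 | 0⟩
  P={2,3,4,8}:  v_{2} + v_{3} + v_{4} + v_{8} = v_{7}  so sig = ⟨4 | 1⟩

Sorted signature multiset PRS(X):
[⟨2 | 0⟩, ⟨2 | 1⟩, ⟨2 | 1 1⟩, ⟨2 | 1 1⟩, ⟨2 | 1 1 1⟩, ⟨2 | 1 1 2⟩, ⟨2 | 1 2⟩, ⟨2 | 1 2 2⟩, ⟨3 | 1⟩, ⟨3 | 1⟩, ⟨3 | 1⟩, ⟨3 | 1 2⟩, ⟨4 | 0⟩, ⟨4 | 1⟩]


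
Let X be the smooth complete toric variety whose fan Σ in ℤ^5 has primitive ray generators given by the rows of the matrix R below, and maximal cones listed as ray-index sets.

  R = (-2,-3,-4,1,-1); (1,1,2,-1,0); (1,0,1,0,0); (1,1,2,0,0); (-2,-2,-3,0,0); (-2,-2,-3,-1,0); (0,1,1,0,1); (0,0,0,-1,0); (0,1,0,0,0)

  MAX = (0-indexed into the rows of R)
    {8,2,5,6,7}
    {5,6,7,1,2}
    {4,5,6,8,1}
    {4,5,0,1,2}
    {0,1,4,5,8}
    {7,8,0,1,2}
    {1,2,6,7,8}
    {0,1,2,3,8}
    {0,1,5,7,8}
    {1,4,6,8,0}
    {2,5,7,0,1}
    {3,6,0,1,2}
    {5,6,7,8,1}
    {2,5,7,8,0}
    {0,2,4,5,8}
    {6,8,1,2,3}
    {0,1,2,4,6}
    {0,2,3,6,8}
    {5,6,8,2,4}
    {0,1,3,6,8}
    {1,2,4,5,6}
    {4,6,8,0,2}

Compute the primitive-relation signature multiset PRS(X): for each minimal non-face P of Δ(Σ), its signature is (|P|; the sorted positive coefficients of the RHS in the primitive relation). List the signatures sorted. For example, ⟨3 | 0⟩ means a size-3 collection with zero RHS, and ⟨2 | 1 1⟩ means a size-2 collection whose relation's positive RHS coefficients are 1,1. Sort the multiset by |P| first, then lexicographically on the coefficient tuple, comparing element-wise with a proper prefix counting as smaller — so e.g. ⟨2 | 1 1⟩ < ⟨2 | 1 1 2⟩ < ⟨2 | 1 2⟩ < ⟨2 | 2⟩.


9 minimal non-faces of Δ(Σ) (on 9 rays):

  P={3,7}:  v_{3} + v_{7} = v_{1}  →  sig = ⟨2 | 1⟩
  P={4,7}:  v_{4} + v_{7} = v_{5}  →  sig = ⟨2 | 1⟩
  P={3,5}:  v_{3} + v_{5} = v_{1} + v_{4}  →  sig = ⟨2 | 1 1⟩
  P={3,4}:  v_{3} + v_{4} = v_{0} + v_{1} + v_{6}  →  sig = ⟨2 | 1 1 1⟩
  P={0,6,7}:  v_{0} + v_{6} + v_{7} = v_{4}  →  sig = ⟨3 | 1⟩
  P={0,5,6}:  v_{0} + v_{5} + v_{6} = 2·v_{4}  →  sig = ⟨3 | 2⟩
  P={1,2,4,8}:  v_{1} + v_{2} + v_{4} + v_{8} = v_{7}  →  sig = ⟨4 | 1⟩
  P={1,2,5,8}:  v_{1} + v_{2} + v_{5} + v_{8} = 2·v_{7}  →  sig = ⟨4 | 2⟩
  P={0,1,2,6,8}:  v_{0} + v_{1} + v_{2} + v_{6} + v_{8} = 0  →  sig = ⟨5 | 0⟩

so the primitive-relation signature multiset is
[⟨2 | 1⟩, ⟨2 | 1⟩, ⟨2 | 1 1⟩, ⟨2 | 1 1 1⟩, ⟨3 | 1⟩, ⟨3 | 2⟩, ⟨4 | 1⟩, ⟨4 | 2⟩, ⟨5 | 0⟩]


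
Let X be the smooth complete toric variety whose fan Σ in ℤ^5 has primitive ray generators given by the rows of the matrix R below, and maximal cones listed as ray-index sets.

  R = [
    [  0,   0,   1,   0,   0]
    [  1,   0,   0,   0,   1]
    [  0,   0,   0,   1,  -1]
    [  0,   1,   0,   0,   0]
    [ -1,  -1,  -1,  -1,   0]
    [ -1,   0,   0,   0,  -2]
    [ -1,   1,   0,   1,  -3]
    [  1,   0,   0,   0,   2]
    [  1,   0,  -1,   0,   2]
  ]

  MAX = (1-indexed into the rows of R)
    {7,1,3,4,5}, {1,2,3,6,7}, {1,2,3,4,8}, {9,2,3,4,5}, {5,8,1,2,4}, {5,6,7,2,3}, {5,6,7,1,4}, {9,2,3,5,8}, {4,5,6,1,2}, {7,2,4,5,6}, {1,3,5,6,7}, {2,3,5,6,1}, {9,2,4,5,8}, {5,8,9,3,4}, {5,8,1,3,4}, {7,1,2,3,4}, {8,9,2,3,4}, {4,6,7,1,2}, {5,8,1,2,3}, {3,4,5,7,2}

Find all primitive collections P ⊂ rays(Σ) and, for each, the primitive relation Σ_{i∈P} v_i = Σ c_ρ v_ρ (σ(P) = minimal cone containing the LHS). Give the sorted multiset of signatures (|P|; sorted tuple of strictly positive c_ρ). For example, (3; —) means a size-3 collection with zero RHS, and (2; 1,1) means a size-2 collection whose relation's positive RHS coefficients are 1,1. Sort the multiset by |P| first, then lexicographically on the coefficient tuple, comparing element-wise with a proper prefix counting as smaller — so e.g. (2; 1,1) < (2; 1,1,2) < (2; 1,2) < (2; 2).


9 collections generate NE(X_Σ); each relation:

  • {6,8}:  v_{6} + v_{8} = 0  →  sig = (2; —)
  • {1,9}:  v_{1} + v_{9} = v_{8}  →  sig = (2; 1)
  • {7,8}:  v_{7} + v_{8} = v_{3} + v_{4}  →  sig = (2; 1,1)
  • {6,9}:  v_{6} + v_{9} = v_{2} + v_{3} + v_{4} + v_{5}  →  sig = (2; 1,1,1,1)
  • {7,9}:  v_{7} + v_{9} = v_{2} + 2·v_{3} + 2·v_{4} + v_{5}  →  sig = (2; 1,1,2,2)
  • {3,4,6}:  v_{3} + v_{4} + v_{6} = v_{7}  →  sig = (3; 1)
  • {1,2,5,7}:  v_{1} + v_{2} + v_{5} + v_{7} = v_{6}  →  sig = (4; 1)
  • {1,2,3,4,5}:  v_{1} + v_{2} + v_{3} + v_{4} + v_{5} = 0  →  sig = (5; —)
  • {2,3,4,5,8}:  v_{2} + v_{3} + v_{4} + v_{5} + v_{8} = v_{9}  →  sig = (5; 1)

so the primitive-relation signature multiset is
[(2; —), (2; 1), (2; 1,1), (2; 1,1,1,1), (2; 1,1,2,2), (3; 1), (4; 1), (5; —), (5; 1)]


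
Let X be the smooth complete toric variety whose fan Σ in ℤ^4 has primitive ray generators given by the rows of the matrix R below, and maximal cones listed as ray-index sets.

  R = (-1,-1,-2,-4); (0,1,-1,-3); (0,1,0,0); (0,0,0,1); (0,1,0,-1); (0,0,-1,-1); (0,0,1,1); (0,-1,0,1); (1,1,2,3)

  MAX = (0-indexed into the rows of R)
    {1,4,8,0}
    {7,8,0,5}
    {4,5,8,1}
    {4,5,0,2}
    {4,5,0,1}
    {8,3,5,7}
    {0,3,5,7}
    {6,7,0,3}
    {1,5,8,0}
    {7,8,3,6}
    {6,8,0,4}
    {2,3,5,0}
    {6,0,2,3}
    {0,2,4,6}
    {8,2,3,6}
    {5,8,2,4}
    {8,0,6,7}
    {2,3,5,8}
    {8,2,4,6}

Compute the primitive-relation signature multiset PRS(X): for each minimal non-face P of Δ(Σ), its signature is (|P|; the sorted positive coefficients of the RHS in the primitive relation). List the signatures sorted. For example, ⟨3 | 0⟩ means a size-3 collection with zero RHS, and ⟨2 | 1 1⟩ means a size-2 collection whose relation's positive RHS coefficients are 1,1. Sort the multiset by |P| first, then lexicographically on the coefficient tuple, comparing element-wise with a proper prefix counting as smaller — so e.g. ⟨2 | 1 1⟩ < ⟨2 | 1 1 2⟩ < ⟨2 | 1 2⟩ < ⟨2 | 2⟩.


The 11 primitive collections of Σ (r=9, n=4):

  P = {4,7}:  v_{4} + v_{7} = 0  →  sig = ⟨2 | 0⟩
  P = {5,6}:  v_{5} + v_{6} = 0  →  sig = ⟨2 | 0⟩
  P = {2,7}:  v_{2} + v_{7} = v_{3}  →  sig = ⟨2 | 1⟩
  P = {3,4}:  v_{3} + v_{4} = v_{2}  →  sig = ⟨2 | 1⟩
  P = {1,3}:  v_{1} + v_{3} = v_{4} + v_{5}  →  sig = ⟨2 | 1 1⟩
  P = {1,6}:  v_{1} + v_{6} = v_{0} + v_{4} + v_{8}  →  sig = ⟨2 | 1 1 1⟩
  P = {1,7}:  v_{1} + v_{7} = v_{0} + v_{5} + v_{8}  →  sig = ⟨2 | 1 1 1⟩
  P = {1,2}:  v_{1} + v_{2} = 2·v_{4} + v_{5}  →  sig = ⟨2 | 1 2⟩
  P = {0,3,8}:  v_{0} + v_{3} + v_{8} = 0  →  sig = ⟨3 | 0⟩
  P = {0,2,8}:  v_{0} + v_{2} + v_{8} = v_{4}  →  sig = ⟨3 | 1⟩
  P = {0,4,5,8}:  v_{0} + v_{4} + v_{5} + v_{8} = v_{1}  →  sig = ⟨4 | 1⟩

Hence PRS(X_Σ) =
{ ⟨2 | 0⟩ ×2,  ⟨2 | 1⟩ ×2,  ⟨2 | 1 1⟩,  ⟨2 | 1 1 1⟩ ×2,  ⟨2 | 1 2⟩,  ⟨3 | 0⟩,  ⟨3 | 1⟩,  ⟨4 | 1⟩ }


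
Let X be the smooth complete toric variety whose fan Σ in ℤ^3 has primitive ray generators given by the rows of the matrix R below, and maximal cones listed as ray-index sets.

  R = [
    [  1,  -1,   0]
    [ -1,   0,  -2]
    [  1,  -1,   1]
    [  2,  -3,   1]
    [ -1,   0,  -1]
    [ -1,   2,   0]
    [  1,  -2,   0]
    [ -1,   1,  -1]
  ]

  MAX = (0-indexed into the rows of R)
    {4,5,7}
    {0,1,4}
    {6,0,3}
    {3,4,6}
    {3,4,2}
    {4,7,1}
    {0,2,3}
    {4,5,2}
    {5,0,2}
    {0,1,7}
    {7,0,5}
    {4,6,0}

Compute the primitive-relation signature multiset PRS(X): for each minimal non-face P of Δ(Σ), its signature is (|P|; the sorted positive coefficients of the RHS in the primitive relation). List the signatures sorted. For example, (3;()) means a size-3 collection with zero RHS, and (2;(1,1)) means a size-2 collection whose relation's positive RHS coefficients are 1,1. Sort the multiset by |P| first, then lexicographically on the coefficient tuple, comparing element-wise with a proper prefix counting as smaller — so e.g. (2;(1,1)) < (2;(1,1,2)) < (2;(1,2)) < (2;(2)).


14 collections generate NE(X_Σ); each relation:

  {2,7}:  v_{2} + v_{7} = 0 — sig = (2;())
  {5,6}:  v_{5} + v_{6} = 0 — sig = (2;())
  {2,6}:  v_{2} + v_{6} = v_{3} — sig = (2;(1))
  {3,5}:  v_{3} + v_{5} = v_{2} — sig = (2;(1))
  {3,7}:  v_{3} + v_{7} = v_{6} — sig = (2;(1))
  {1,2}:  v_{1} + v_{2} = v_{0} + v_{4} — sig = (2;(1,1))
  {6,7}:  v_{6} + v_{7} = v_{0} + v_{4} — sig = (2;(1,1))
  {1,3}:  v_{1} + v_{3} = v_{0} + v_{4} + v_{6} — sig = (2;(1,1,1))
  {1,5}:  v_{1} + v_{5} = 2·v_{7} — sig = (2;(2))
  {1,6}:  v_{1} + v_{6} = 2·v_{0} + 2·v_{4} — sig = (2;(2,2))
  {0,2,4}:  v_{0} + v_{2} + v_{4} = v_{6} — sig = (3;(1))
  {0,4,5}:  v_{0} + v_{4} + v_{5} = v_{7} — sig = (3;(1))
  {0,4,7}:  v_{0} + v_{4} + v_{7} = v_{1} — sig = (3;(1))
  {0,3,4}:  v_{0} + v_{3} + v_{4} = 2·v_{6} — sig = (3;(2))

Hence PRS(X_Σ) =
[(2;()), (2;()), (2;(1)), (2;(1)), (2;(1)), (2;(1,1)), (2;(1,1)), (2;(1,1,1)), (2;(2)), (2;(2,2)), (3;(1)), (3;(1)), (3;(1)), (3;(2))]


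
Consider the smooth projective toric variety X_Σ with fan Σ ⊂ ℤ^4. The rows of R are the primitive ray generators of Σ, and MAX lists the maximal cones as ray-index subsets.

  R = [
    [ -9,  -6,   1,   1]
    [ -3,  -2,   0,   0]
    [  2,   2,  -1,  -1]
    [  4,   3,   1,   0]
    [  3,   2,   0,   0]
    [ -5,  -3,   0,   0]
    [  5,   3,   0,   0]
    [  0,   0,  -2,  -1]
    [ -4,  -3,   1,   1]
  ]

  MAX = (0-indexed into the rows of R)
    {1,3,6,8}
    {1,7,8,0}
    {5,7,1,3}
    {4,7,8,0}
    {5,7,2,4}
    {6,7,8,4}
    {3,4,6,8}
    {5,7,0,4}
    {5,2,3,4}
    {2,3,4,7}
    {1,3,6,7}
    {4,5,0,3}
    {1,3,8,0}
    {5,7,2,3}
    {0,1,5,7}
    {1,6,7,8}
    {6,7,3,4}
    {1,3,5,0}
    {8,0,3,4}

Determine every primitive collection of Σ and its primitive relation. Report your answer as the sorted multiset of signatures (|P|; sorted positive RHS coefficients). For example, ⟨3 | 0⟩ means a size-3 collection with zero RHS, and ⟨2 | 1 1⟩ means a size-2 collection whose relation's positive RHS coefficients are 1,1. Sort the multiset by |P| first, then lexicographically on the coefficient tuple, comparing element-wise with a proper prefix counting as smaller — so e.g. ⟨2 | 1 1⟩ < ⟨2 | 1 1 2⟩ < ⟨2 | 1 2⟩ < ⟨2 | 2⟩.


Primitive collections (11):

  • {1,4}:  v_{1} + v_{4} = 0  ⟹  sig = ⟨2 | 0⟩
  • {5,6}:  v_{5} + v_{6} = 0  ⟹  sig = ⟨2 | 0⟩
  • {0,6}:  v_{0} + v_{6} = v_{8}  ⟹  sig = ⟨2 | 1⟩
  • {5,8}:  v_{5} + v_{8} = v_{0}  ⟹  sig = ⟨2 | 1⟩
  • {2,8}:  v_{2} + v_{8} = v_{4} + v_{5}  ⟹  sig = ⟨2 | 1 1⟩
  • {1,2}:  v_{1} + v_{2} = v_{3} + v_{5} + v_{7}  ⟹  sig = ⟨2 | 1 1 1⟩
  • {2,6}:  v_{2} + v_{6} = v_{3} + v_{4} + v_{7}  ⟹  sig = ⟨2 | 1 1 1⟩
  • {0,2}:  v_{0} + v_{2} = v_{4} + 2·v_{5}  ⟹  sig = ⟨2 | 1 2⟩
  • {3,7,8}:  v_{3} + v_{7} + v_{8} = 0  ⟹  sig = ⟨3 | 0⟩
  • {0,3,7}:  v_{0} + v_{3} + v_{7} = v_{5}  ⟹  sig = ⟨3 | 1⟩
  • {3,4,5,7}:  v_{3} + v_{4} + v_{5} + v_{7} = v_{2}  ⟹  sig = ⟨4 | 1⟩

Hence PRS(X_Σ) =
    ⟨2 | 0⟩
    ⟨2 | 0⟩
    ⟨2 | 1⟩
    ⟨2 | 1⟩
    ⟨2 | 1 1⟩
    ⟨2 | 1 1 1⟩
    ⟨2 | 1 1 1⟩
    ⟨2 | 1 2⟩
    ⟨3 | 0⟩
    ⟨3 | 1⟩
    ⟨4 | 1⟩


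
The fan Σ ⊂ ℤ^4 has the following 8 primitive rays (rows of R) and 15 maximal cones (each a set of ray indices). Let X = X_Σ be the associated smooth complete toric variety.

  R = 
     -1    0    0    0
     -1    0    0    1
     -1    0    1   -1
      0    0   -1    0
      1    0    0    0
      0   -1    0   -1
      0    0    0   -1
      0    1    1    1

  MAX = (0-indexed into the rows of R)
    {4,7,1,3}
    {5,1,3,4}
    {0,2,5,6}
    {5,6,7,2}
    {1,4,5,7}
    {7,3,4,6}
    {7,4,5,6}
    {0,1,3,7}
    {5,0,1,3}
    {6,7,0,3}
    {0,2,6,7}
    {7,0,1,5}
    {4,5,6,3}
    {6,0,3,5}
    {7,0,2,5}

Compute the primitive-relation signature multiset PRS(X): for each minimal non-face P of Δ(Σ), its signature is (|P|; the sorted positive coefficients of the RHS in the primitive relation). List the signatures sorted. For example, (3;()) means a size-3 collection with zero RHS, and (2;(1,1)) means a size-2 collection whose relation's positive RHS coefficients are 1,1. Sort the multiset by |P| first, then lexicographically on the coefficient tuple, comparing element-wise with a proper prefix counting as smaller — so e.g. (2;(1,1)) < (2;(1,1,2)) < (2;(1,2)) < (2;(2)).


Minimal non-faces — 7 found among 8 rays, 15 max cones:

  {0,4}:  v_{0} + v_{4} = 0  so sig = (2;())
  {1,6}:  v_{1} + v_{6} = v_{0}  so sig = (2;(1))
  {2,3}:  v_{2} + v_{3} = v_{0} + v_{6}  so sig = (2;(1,1))
  {2,4}:  v_{2} + v_{4} = v_{5} + v_{6} + v_{7}  so sig = (2;(1,1,1))
  {1,2}:  v_{1} + v_{2} = 2·v_{0} + v_{5} + v_{7}  so sig = (2;(1,1,2))
  {3,5,7}:  v_{3} + v_{5} + v_{7} = 0  so sig = (3;())
  {0,5,6,7}:  v_{0} + v_{5} + v_{6} + v_{7} = v_{2}  so sig = (4;(1))

Signatures (|P|; sorted positive RHS coefficients), sorted:
    |P|=2: 5 collections, coeffs (), (1), (1,1), (1,1,1), (1,1,2)
    |P|=3: 1 collection, coeffs ()
    |P|=4: 1 collection, coeffs (1)


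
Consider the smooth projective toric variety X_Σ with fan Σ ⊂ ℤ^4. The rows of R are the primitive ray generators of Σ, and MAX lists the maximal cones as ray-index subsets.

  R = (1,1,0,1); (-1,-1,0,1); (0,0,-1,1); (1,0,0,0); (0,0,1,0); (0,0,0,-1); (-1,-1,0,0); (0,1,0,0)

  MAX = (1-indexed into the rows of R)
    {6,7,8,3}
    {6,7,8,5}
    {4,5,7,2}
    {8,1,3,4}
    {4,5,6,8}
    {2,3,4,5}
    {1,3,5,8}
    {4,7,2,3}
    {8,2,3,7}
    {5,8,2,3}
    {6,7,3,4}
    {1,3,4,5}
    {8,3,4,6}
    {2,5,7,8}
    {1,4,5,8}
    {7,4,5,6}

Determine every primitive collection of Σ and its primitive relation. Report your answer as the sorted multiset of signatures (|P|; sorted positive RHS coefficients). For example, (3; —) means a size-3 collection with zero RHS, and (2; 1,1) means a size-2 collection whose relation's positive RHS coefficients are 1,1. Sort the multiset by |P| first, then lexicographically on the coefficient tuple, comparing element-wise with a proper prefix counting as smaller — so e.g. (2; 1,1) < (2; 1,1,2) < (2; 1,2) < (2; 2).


Σ has 9 primitive collections:

  • {2,6}:  v_{2} + v_{6} = v_{7}  →  sig = (2; 1)
  • {1,6}:  v_{1} + v_{6} = v_{4} + v_{8}  →  sig = (2; 1,1)
  • {1,7}:  v_{1} + v_{7} = v_{3} + v_{5}  →  sig = (2; 1,1)
  • {1,2}:  v_{1} + v_{2} = 2·v_{3} + 2·v_{5}  →  sig = (2; 2,2)
  • {3,5,6}:  v_{3} + v_{5} + v_{6} = 0  →  sig = (3; —)
  • {4,7,8}:  v_{4} + v_{7} + v_{8} = 0  →  sig = (3; —)
  • {3,5,7}:  v_{3} + v_{5} + v_{7} = v_{2}  →  sig = (3; 1)
  • {2,4,8}:  v_{2} + v_{4} + v_{8} = v_{3} + v_{5}  →  sig = (3; 1,1)
  • {3,4,5,8}:  v_{3} + v_{4} + v_{5} + v_{8} = v_{1}  →  sig = (4; 1)

Sorted signature multiset PRS(X):
[(2; 1), (2; 1,1), (2; 1,1), (2; 2,2), (3; —), (3; —), (3; 1), (3; 1,1), (4; 1)]
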